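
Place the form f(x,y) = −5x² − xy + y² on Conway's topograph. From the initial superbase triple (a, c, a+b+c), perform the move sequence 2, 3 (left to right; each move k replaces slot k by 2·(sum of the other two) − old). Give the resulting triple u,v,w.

start (-5,1,-5) = (f(1,0),f(0,1),f(1,1))
replace slot 2: 2·((-5)+(-5)) − 1 = -21 → (-5,-21,-5)
replace slot 3: 2·((-5)+(-21)) − (-5) = -47 → (-5,-21,-47)

-5,-21,-47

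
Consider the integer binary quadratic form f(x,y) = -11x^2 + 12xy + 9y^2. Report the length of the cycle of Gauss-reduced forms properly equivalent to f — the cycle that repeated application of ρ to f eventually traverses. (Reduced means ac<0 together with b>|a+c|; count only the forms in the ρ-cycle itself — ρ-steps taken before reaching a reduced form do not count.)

D = 540, ⌊√D⌋ = 23
river: ρ → (9,6,-14)
river: ρ → (-14,22,1)
river: ρ → (1,22,-14)
river: ρ → (-14,6,9)
river: ρ → (9,12,-11)
river: ρ → (-11,10,10)
river: ρ → (10,10,-11)
river: ρ → (-11,12,9)
ρ-cycle length = 8 (tail of 0 descent steps not counted)

8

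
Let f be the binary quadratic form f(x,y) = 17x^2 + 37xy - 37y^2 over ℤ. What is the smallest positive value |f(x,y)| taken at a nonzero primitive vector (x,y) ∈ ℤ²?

river: ρ → (-37,37,17)
river: ρ → (17,31,-43)
river: ρ → (-43,55,5)
river: ρ → (5,55,-43)
river: ρ → (-43,31,17)
river: ρ → (17,37,-37)
closes: descent 0, river 6
min |a| on river = 5

5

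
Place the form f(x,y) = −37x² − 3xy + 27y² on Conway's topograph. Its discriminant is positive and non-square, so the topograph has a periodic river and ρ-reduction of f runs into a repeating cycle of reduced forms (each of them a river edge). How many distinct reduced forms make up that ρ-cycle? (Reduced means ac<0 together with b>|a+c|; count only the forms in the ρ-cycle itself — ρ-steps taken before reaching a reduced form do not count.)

D = 4005, ⌊√D⌋ = 63
descent: ρ → (27,57,-7)  [lands on river]
river: ρ → (-7,55,35)
river: ρ → (35,15,-27)
river: ρ → (-27,39,23)
river: ρ → (23,53,-13)
river: ρ → (-13,51,27)
ρ-cycle length = 6 (tail of 1 descent step not counted)

6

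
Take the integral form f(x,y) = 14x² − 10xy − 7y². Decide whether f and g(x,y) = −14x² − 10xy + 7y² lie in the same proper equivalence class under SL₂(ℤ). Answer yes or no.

D₁ = 492, D₂ = 492
river cycle of f (length 6): (-7, 10, 14), (14, 18, -3), (-3, 18, 14), (14, 10, -7), (-7, 18, 6), (6, 18, -7)
river cycle of g (length 6): (7, 10, -14), (-14, 18, 3), (3, 18, -14), (-14, 10, 7), (7, 18, -6), (-6, 18, 7)
cycles differ ⇒ inequivalent

no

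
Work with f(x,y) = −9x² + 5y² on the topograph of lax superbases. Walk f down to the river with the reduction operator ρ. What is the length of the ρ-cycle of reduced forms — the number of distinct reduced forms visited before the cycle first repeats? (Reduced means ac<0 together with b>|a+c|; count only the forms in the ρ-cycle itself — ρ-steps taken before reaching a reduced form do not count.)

D = 180, ⌊√D⌋ = 13
descent: ρ → (5,10,-4)  [lands on river]
river: ρ → (-4,6,9)
river: ρ → (9,12,-1)
river: ρ → (-1,12,9)
river: ρ → (9,6,-4)
river: ρ → (-4,10,5)
ρ-cycle length = 6 (tail of 1 descent step not counted)

6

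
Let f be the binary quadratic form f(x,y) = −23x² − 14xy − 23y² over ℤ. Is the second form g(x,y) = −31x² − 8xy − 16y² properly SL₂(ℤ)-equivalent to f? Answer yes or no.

D₁ = -1920, D₂ = -1920
f is negative-definite; reduce −f:
−f: reduced (well bottom): (23,14,23) with a≤c, −a<b≤a
flip sign back: reduced form of f is (-23,-14,-23)
g is negative-definite; reduce −g:
−g: flip: (31,8,16)→(16,-8,31)
−g: reduced (well bottom): (16,-8,31) with a≤c, −a<b≤a
flip sign back: reduced form of g is (-16,8,-31)
reduced forms (-23, -14, -23) vs (-16, 8, -31) ⇒ inequivalent

no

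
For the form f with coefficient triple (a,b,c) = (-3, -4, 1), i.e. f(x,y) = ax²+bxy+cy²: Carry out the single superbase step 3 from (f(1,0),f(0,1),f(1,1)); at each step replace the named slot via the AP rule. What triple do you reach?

start (-3,1,-6) = (f(1,0),f(0,1),f(1,1))
replace slot 3: 2·((-3)+1) − (-6) = 2 → (-3,1,2)

-3,1,2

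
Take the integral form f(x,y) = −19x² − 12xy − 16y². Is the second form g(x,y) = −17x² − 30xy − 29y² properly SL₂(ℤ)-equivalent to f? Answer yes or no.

D₁ = -1072, D₂ = -1072
f is negative-definite; reduce −f:
−f: flip: (19,12,16)→(16,-12,19)
−f: reduced (well bottom): (16,-12,19) with a≤c, −a<b≤a
flip sign back: reduced form of f is (-16,12,-19)
g is negative-definite; reduce −g:
−g: translate: b→-4 (≡30 mod 34), so (17,30,29)→(17,-4,16)
−g: flip: (17,-4,16)→(16,4,17)
−g: reduced (well bottom): (16,4,17) with a≤c, −a<b≤a
flip sign back: reduced form of g is (-16,-4,-17)
reduced forms (-16, 12, -19) vs (-16, -4, -17) ⇒ inequivalent

no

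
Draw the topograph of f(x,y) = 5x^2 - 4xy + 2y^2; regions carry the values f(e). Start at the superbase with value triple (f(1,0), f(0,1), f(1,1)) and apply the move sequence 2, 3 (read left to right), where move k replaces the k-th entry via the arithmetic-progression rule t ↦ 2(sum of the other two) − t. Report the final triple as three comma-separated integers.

start (5,2,3) = (f(1,0),f(0,1),f(1,1))
replace slot 2: 2·(5+3) − 2 = 14 → (5,14,3)
replace slot 3: 2·(5+14) − 3 = 35 → (5,14,35)

5,14,35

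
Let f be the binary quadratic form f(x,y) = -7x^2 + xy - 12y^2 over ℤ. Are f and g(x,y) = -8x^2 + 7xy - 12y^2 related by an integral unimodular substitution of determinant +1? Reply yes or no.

D₁ = -335, D₂ = -335
f is negative-definite; reduce −f:
−f: reduced (well bottom): (7,-1,12) with a≤c, −a<b≤a
flip sign back: reduced form of f is (-7,1,-12)
g is negative-definite; reduce −g:
−g: reduced (well bottom): (8,-7,12) with a≤c, −a<b≤a
flip sign back: reduced form of g is (-8,7,-12)
reduced forms (-7, 1, -12) vs (-8, 7, -12) ⇒ inequivalent

no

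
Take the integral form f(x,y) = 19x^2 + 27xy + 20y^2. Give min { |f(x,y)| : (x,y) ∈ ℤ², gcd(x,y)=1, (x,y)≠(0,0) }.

translate: b→-11 (≡27 mod 38), so (19,27,20)→(19,-11,12)
flip: (19,-11,12)→(12,11,19)
reduced (well bottom): (12,11,19) with a≤c, −a<b≤a
well minimum = a = 12

12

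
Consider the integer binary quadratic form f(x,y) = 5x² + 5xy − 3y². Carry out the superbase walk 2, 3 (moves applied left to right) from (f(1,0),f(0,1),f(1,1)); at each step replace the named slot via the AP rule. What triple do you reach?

start (5,-3,7) = (f(1,0),f(0,1),f(1,1))
replace slot 2: 2·(5+7) − (-3) = 27 → (5,27,7)
replace slot 3: 2·(5+27) − 7 = 57 → (5,27,57)

5,27,57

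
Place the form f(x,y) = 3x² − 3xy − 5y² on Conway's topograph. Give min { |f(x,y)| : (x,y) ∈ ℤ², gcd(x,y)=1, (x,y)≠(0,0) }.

descent: ρ → (-5,3,3)  [lands on river]
river: ρ → (3,3,-5)
river: ρ → (-5,7,1)
river: ρ → (1,7,-5)
closes: descent 1, river 4
min |a| on river = 1

1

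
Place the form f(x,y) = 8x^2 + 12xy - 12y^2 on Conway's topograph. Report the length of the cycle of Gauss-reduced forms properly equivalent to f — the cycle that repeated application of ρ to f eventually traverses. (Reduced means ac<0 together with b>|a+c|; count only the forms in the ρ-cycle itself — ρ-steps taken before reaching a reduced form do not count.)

D = 528, ⌊√D⌋ = 22
river: ρ → (-12,12,8)
river: ρ → (8,20,-4)
river: ρ → (-4,20,8)
river: ρ → (8,12,-12)
ρ-cycle length = 4 (tail of 0 descent steps not counted)

4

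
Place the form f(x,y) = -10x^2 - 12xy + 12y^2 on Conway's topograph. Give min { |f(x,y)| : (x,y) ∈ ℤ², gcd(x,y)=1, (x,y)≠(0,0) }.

descent: ρ → (12,12,-10)  [lands on river]
river: ρ → (-10,8,14)
river: ρ → (14,20,-4)
river: ρ → (-4,20,14)
river: ρ → (14,8,-10)
river: ρ → (-10,12,12)
closes: descent 1, river 6
min |a| on river = 4

4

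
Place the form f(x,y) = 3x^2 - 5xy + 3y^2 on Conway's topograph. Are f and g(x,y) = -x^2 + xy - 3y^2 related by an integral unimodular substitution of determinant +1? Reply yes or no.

D₁ = -11, D₂ = -11
f: translate: b→1 (≡-5 mod 6), so (3,-5,3)→(3,1,1)
f: flip: (3,1,1)→(1,-1,3)
f: translate: b→1 (≡-1 mod 2), so (1,-1,3)→(1,1,3)
f: reduced (well bottom): (1,1,3) with a≤c, −a<b≤a
g is negative-definite; reduce −g:
−g: translate: b→1 (≡-1 mod 2), so (1,-1,3)→(1,1,3)
−g: reduced (well bottom): (1,1,3) with a≤c, −a<b≤a
flip sign back: reduced form of g is (-1,-1,-3)
reduced forms (1, 1, 3) vs (-1, -1, -3) ⇒ inequivalent

no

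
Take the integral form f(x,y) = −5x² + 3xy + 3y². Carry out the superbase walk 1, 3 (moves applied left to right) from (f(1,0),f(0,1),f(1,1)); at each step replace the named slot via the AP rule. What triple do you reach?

start (-5,3,1) = (f(1,0),f(0,1),f(1,1))
replace slot 1: 2·(3+1) − (-5) = 13 → (13,3,1)
replace slot 3: 2·(13+3) − 1 = 31 → (13,3,31)

13,3,31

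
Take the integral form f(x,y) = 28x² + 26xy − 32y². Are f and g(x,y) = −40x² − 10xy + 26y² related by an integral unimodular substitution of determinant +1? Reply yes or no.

D₁ = 4260, D₂ = 4260
river cycle of f (length 20): (-32, 38, 22), (22, 50, -20), (-20, 30, 42), (42, 54, -8), (-8, 58, 28), (28, 54, -12), (-12, 42, 52), (52, 62, -2), (-2, 62, 52), (52, 42, -12), … (10 more)
river cycle of g (length 16): (26, 62, -4), (-4, 58, 56), (56, 54, -6), (-6, 54, 56), (56, 58, -4), (-4, 62, 26), (26, 42, -24), (-24, 54, 14), (14, 58, -16), (-16, 38, 44), … (6 more)
cycles differ ⇒ inequivalent

no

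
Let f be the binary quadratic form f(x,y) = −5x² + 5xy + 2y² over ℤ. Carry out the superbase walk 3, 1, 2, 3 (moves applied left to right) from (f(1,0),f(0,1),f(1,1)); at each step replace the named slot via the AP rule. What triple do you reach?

start (-5,2,2) = (f(1,0),f(0,1),f(1,1))
replace slot 3: 2·((-5)+2) − 2 = -8 → (-5,2,-8)
replace slot 1: 2·(2+(-8)) − (-5) = -7 → (-7,2,-8)
replace slot 2: 2·((-7)+(-8)) − 2 = -32 → (-7,-32,-8)
replace slot 3: 2·((-7)+(-32)) − (-8) = -70 → (-7,-32,-70)

-7,-32,-70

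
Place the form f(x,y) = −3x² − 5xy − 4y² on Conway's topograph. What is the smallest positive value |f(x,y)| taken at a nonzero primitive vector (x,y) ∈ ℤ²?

translate: b→-1 (≡5 mod 6), so (3,5,4)→(3,-1,2)
flip: (3,-1,2)→(2,1,3)
reduced (well bottom): (2,1,3) with a≤c, −a<b≤a
well minimum |f| = |-2| = 2 (negative-definite)

2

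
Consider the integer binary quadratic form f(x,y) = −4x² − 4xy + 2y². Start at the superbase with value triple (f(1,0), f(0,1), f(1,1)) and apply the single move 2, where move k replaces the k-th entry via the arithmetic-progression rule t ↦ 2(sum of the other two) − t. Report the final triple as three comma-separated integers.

start (-4,2,-6) = (f(1,0),f(0,1),f(1,1))
replace slot 2: 2·((-4)+(-6)) − 2 = -22 → (-4,-22,-6)

-4,-22,-6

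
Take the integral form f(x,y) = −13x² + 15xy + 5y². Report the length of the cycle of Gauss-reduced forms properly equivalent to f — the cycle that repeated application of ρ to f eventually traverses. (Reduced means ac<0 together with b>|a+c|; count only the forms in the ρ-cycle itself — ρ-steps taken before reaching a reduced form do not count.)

D = 485, ⌊√D⌋ = 22
river: ρ → (5,15,-13)
river: ρ → (-13,11,7)
river: ρ → (7,17,-7)
river: ρ → (-7,11,13)
river: ρ → (13,15,-5)
river: ρ → (-5,15,13)
river: ρ → (13,11,-7)
river: ρ → (-7,17,7)
river: ρ → (7,11,-13)
river: ρ → (-13,15,5)
ρ-cycle length = 10 (tail of 0 descent steps not counted)

10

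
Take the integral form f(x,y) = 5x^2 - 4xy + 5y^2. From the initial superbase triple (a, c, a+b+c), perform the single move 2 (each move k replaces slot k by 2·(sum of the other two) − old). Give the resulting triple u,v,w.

start (5,5,6) = (f(1,0),f(0,1),f(1,1))
replace slot 2: 2·(5+6) − 5 = 17 → (5,17,6)

5,17,6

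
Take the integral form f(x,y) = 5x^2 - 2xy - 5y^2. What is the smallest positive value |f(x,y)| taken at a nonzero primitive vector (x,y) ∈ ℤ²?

descent: ρ → (-5,2,5)  [lands on river]
river: ρ → (5,8,-2)
river: ρ → (-2,8,5)
river: ρ → (5,2,-5)
river: ρ → (-5,8,2)
river: ρ → (2,8,-5)
closes: descent 1, river 6
min |a| on river = 2

2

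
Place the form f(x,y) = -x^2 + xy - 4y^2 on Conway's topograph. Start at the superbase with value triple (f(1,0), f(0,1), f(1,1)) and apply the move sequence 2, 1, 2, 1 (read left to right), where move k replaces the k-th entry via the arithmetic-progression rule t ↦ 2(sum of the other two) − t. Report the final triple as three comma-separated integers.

start (-1,-4,-4) = (f(1,0),f(0,1),f(1,1))
replace slot 2: 2·((-1)+(-4)) − (-4) = -6 → (-1,-6,-4)
replace slot 1: 2·((-6)+(-4)) − (-1) = -19 → (-19,-6,-4)
replace slot 2: 2·((-19)+(-4)) − (-6) = -40 → (-19,-40,-4)
replace slot 1: 2·((-40)+(-4)) − (-19) = -69 → (-69,-40,-4)

-69,-40,-4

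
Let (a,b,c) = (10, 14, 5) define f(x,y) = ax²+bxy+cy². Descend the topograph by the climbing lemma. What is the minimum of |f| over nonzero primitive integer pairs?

translate: b→-6 (≡14 mod 20), so (10,14,5)→(10,-6,1)
flip: (10,-6,1)→(1,6,10)
translate: b→0 (≡6 mod 2), so (1,6,10)→(1,0,1)
reduced (well bottom): (1,0,1) with a≤c, −a<b≤a
well minimum = a = 1

1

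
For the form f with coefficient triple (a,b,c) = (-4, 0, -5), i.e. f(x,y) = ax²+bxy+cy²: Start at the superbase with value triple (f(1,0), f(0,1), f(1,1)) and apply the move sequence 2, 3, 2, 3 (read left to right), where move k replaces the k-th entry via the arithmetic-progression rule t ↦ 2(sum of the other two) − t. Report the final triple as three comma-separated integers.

start (-4,-5,-9) = (f(1,0),f(0,1),f(1,1))
replace slot 2: 2·((-4)+(-9)) − (-5) = -21 → (-4,-21,-9)
replace slot 3: 2·((-4)+(-21)) − (-9) = -41 → (-4,-21,-41)
replace slot 2: 2·((-4)+(-41)) − (-21) = -69 → (-4,-69,-41)
replace slot 3: 2·((-4)+(-69)) − (-41) = -105 → (-4,-69,-105)

-4,-69,-105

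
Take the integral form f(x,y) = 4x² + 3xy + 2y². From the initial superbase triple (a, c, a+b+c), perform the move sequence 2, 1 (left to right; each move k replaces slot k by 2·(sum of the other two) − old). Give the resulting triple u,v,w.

start (4,2,9) = (f(1,0),f(0,1),f(1,1))
replace slot 2: 2·(4+9) − 2 = 24 → (4,24,9)
replace slot 1: 2·(24+9) − 4 = 62 → (62,24,9)

62,24,9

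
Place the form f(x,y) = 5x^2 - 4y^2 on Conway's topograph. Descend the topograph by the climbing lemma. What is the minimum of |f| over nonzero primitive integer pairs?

descent: ρ → (-4,8,1)  [lands on river]
river: ρ → (1,8,-4)
closes: descent 1, river 2
min |a| on river = 1

1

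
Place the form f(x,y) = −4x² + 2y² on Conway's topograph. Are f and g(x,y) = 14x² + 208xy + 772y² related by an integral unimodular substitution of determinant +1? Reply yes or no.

D₁ = 32, D₂ = 32
river cycle of f (length 2): (2, 4, -2), (-2, 4, 2)
river cycle of g (length 2): (2, 4, -2), (-2, 4, 2)
cycles coincide ⇒ equivalent

yes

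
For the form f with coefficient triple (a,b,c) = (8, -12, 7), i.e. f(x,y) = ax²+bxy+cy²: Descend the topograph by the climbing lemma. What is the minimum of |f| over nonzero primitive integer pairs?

translate: b→4 (≡-12 mod 16), so (8,-12,7)→(8,4,3)
flip: (8,4,3)→(3,-4,8)
translate: b→2 (≡-4 mod 6), so (3,-4,8)→(3,2,7)
reduced (well bottom): (3,2,7) with a≤c, −a<b≤a
well minimum = a = 3

3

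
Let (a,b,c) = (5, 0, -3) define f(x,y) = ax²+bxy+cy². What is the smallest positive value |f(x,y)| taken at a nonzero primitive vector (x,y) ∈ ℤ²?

descent: ρ → (-3,6,2)  [lands on river]
river: ρ → (2,6,-3)
closes: descent 1, river 2
min |a| on river = 2

2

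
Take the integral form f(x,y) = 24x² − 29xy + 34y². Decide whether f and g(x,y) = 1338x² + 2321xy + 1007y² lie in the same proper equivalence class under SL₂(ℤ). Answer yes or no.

D₁ = -2423, D₂ = -2423
f: translate: b→19 (≡-29 mod 48), so (24,-29,34)→(24,19,29)
f: reduced (well bottom): (24,19,29) with a≤c, −a<b≤a
g: translate: b→-355 (≡2321 mod 2676), so (1338,2321,1007)→(1338,-355,24)
g: flip: (1338,-355,24)→(24,355,1338)
g: translate: b→19 (≡355 mod 48), so (24,355,1338)→(24,19,29)
g: reduced (well bottom): (24,19,29) with a≤c, −a<b≤a
reduced forms (24, 19, 29) vs (24, 19, 29) ⇒ equivalent

yes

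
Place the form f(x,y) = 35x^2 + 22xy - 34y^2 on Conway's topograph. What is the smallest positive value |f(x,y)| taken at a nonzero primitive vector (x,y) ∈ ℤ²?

river: ρ → (-34,46,23)
river: ρ → (23,46,-34)
river: ρ → (-34,22,35)
river: ρ → (35,48,-21)
river: ρ → (-21,36,47)
river: ρ → (47,58,-10)
river: ρ → (-10,62,35)
river: ρ → (35,8,-37)
river: ρ → (-37,66,6)
river: ρ → (6,66,-37)
river: ρ → (-37,8,35)
river: ρ → (35,62,-10)
river: ρ → (-10,58,47)
river: ρ → (47,36,-21)
river: ρ → (-21,48,35)
river: ρ → (35,22,-34)
closes: descent 0, river 16
min |a| on river = 6

6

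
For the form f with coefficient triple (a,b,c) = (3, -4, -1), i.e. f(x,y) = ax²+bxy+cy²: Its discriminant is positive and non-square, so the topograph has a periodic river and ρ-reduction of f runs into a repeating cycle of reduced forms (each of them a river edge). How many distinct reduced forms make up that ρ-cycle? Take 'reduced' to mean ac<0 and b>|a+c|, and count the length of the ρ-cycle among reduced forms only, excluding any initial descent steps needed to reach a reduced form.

D = 28, ⌊√D⌋ = 5
descent: ρ → (-1,4,3)  [lands on river]
river: ρ → (3,2,-2)
river: ρ → (-2,2,3)
river: ρ → (3,4,-1)
ρ-cycle length = 4 (tail of 1 descent step not counted)

4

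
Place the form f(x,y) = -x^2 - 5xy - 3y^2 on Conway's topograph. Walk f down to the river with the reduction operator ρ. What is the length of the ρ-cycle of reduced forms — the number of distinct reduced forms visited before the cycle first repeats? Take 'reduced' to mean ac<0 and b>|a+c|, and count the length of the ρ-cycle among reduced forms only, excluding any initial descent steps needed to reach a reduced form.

D = 13, ⌊√D⌋ = 3
descent: ρ → (-3,-1,1)
descent: ρ → (1,3,-1)  [lands on river]
river: ρ → (-1,3,1)
ρ-cycle length = 2 (tail of 2 descent steps not counted)

2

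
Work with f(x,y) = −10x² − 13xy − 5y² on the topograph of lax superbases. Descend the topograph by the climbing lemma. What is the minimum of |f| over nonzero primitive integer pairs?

translate: b→-7 (≡13 mod 20), so (10,13,5)→(10,-7,2)
flip: (10,-7,2)→(2,7,10)
translate: b→-1 (≡7 mod 4), so (2,7,10)→(2,-1,4)
reduced (well bottom): (2,-1,4) with a≤c, −a<b≤a
well minimum |f| = |-2| = 2 (negative-definite)

2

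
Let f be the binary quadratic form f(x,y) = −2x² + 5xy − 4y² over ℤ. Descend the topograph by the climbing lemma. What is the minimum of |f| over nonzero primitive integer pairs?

translate: b→-1 (≡-5 mod 4), so (2,-5,4)→(2,-1,1)
flip: (2,-1,1)→(1,1,2)
reduced (well bottom): (1,1,2) with a≤c, −a<b≤a
well minimum |f| = |-1| = 1 (negative-definite)

1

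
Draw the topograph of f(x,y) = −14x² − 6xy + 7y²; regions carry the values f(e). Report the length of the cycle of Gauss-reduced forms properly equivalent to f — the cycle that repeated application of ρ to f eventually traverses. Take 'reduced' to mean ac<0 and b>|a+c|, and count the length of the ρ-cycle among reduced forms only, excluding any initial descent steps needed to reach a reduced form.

D = 428, ⌊√D⌋ = 20
descent: ρ → (7,20,-1)  [lands on river]
river: ρ → (-1,20,7)
river: ρ → (7,8,-13)
river: ρ → (-13,18,2)
river: ρ → (2,18,-13)
river: ρ → (-13,8,7)
ρ-cycle length = 6 (tail of 1 descent step not counted)

6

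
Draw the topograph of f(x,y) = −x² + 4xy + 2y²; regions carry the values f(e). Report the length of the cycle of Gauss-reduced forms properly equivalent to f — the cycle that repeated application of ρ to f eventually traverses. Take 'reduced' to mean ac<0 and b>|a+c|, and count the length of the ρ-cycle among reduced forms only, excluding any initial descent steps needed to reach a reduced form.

D = 24, ⌊√D⌋ = 4
river: ρ → (2,4,-1)
river: ρ → (-1,4,2)
ρ-cycle length = 2 (tail of 0 descent steps not counted)

2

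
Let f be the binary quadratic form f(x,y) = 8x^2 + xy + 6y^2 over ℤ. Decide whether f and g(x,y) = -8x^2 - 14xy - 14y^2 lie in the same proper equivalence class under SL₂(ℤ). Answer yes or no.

D₁ = -191, D₂ = -252
discriminants differ ⇒ not SL₂(ℤ)-equivalent

no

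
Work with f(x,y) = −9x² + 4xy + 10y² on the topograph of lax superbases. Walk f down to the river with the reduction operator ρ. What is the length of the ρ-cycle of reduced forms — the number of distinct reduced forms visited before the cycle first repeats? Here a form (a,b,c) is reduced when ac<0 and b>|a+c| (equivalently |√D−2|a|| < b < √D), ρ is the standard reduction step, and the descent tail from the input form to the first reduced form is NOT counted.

D = 376, ⌊√D⌋ = 19
river: ρ → (10,16,-3)
river: ρ → (-3,14,15)
river: ρ → (15,16,-2)
river: ρ → (-2,16,15)
river: ρ → (15,14,-3)
river: ρ → (-3,16,10)
river: ρ → (10,4,-9)
river: ρ → (-9,14,5)
river: ρ → (5,16,-6)
river: ρ → (-6,8,13)
river: ρ → (13,18,-1)
river: ρ → (-1,18,13)
river: ρ → (13,8,-6)
river: ρ → (-6,16,5)
river: ρ → (5,14,-9)
river: ρ → (-9,4,10)
ρ-cycle length = 16 (tail of 0 descent steps not counted)

16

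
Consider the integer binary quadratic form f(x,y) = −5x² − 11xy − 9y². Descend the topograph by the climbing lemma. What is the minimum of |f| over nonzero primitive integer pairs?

translate: b→1 (≡11 mod 10), so (5,11,9)→(5,1,3)
flip: (5,1,3)→(3,-1,5)
reduced (well bottom): (3,-1,5) with a≤c, −a<b≤a
well minimum |f| = |-3| = 3 (negative-definite)

3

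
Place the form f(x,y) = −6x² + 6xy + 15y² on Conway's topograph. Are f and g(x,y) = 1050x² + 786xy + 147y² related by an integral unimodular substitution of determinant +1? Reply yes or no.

D₁ = 396, D₂ = 396
river cycle of f (length 2): (-6, 18, 3), (3, 18, -6)
river cycle of g (length 2): (-6, 18, 3), (3, 18, -6)
cycles coincide ⇒ equivalent

yes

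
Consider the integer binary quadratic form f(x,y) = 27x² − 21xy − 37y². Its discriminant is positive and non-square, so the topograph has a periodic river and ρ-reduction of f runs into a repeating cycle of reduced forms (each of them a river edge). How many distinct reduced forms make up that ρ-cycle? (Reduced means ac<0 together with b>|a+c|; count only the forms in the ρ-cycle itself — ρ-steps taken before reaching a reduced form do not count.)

D = 4437, ⌊√D⌋ = 66
descent: ρ → (-37,21,27)  [lands on river]
river: ρ → (27,33,-31)
river: ρ → (-31,29,29)
river: ρ → (29,29,-31)
river: ρ → (-31,33,27)
river: ρ → (27,21,-37)
river: ρ → (-37,53,11)
river: ρ → (11,57,-27)
river: ρ → (-27,51,17)
river: ρ → (17,51,-27)
river: ρ → (-27,57,11)
river: ρ → (11,53,-37)
ρ-cycle length = 12 (tail of 1 descent step not counted)

12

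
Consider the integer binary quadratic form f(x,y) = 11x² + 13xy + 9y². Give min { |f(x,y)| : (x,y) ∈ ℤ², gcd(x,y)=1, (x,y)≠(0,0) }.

translate: b→-9 (≡13 mod 22), so (11,13,9)→(11,-9,7)
flip: (11,-9,7)→(7,9,11)
translate: b→-5 (≡9 mod 14), so (7,9,11)→(7,-5,9)
reduced (well bottom): (7,-5,9) with a≤c, −a<b≤a
well minimum = a = 7

7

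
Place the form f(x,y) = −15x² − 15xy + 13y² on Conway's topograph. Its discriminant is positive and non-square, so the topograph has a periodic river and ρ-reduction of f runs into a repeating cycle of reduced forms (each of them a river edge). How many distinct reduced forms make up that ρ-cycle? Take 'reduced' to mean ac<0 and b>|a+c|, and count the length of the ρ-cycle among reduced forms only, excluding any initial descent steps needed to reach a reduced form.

D = 1005, ⌊√D⌋ = 31
descent: ρ → (13,15,-15)  [lands on river]
river: ρ → (-15,15,13)
river: ρ → (13,11,-17)
river: ρ → (-17,23,7)
river: ρ → (7,19,-23)
river: ρ → (-23,27,3)
river: ρ → (3,27,-23)
river: ρ → (-23,19,7)
river: ρ → (7,23,-17)
river: ρ → (-17,11,13)
ρ-cycle length = 10 (tail of 1 descent step not counted)

10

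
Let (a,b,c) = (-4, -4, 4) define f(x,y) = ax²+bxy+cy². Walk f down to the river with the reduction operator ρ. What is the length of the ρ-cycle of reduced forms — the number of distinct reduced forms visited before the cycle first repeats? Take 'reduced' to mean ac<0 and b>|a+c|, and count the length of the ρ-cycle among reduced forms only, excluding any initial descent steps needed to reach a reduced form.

D = 80, ⌊√D⌋ = 8
descent: ρ → (4,4,-4)  [lands on river]
river: ρ → (-4,4,4)
ρ-cycle length = 2 (tail of 1 descent step not counted)

2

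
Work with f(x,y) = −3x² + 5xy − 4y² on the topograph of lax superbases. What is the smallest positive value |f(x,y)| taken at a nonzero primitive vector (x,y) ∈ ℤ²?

translate: b→1 (≡-5 mod 6), so (3,-5,4)→(3,1,2)
flip: (3,1,2)→(2,-1,3)
reduced (well bottom): (2,-1,3) with a≤c, −a<b≤a
well minimum |f| = |-2| = 2 (negative-definite)

2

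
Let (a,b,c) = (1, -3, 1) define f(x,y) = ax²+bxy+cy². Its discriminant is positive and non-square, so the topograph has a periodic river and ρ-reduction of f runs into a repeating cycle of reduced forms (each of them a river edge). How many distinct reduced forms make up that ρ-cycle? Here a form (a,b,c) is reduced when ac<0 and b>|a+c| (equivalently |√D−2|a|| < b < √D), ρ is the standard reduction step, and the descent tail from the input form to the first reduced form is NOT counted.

D = 5, ⌊√D⌋ = 2
descent: ρ → (1,1,-1)  [lands on river]
river: ρ → (-1,1,1)
ρ-cycle length = 2 (tail of 1 descent step not counted)

2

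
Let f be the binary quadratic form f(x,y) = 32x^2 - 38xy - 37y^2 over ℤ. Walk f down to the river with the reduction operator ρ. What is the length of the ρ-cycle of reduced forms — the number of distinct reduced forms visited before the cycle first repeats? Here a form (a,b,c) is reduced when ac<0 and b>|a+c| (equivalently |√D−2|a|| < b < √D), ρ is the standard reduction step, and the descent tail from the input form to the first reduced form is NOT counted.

D = 6180, ⌊√D⌋ = 78
descent: ρ → (-37,38,32)  [lands on river]
river: ρ → (32,26,-43)
river: ρ → (-43,60,15)
river: ρ → (15,60,-43)
river: ρ → (-43,26,32)
river: ρ → (32,38,-37)
river: ρ → (-37,36,33)
river: ρ → (33,30,-40)
river: ρ → (-40,50,23)
river: ρ → (23,42,-48)
river: ρ → (-48,54,17)
river: ρ → (17,48,-57)
river: ρ → (-57,66,8)
river: ρ → (8,78,-3)
river: ρ → (-3,78,8)
river: ρ → (8,66,-57)
river: ρ → (-57,48,17)
river: ρ → (17,54,-48)
river: ρ → (-48,42,23)
river: ρ → (23,50,-40)
river: ρ → (-40,30,33)
river: ρ → (33,36,-37)
ρ-cycle length = 22 (tail of 1 descent step not counted)

22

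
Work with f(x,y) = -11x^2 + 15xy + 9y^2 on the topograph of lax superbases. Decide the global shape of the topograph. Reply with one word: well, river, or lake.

D = b²−4ac = 15² − 4·(-11)·9 = 621
D > 0 non-square ⇒ indefinite ⇒ periodic river

river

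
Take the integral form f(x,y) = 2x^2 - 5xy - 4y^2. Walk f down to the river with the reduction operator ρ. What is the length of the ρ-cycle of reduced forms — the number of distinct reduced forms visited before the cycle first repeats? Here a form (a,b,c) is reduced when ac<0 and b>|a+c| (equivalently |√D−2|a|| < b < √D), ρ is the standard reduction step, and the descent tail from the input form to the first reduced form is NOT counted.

D = 57, ⌊√D⌋ = 7
descent: ρ → (-4,5,2)  [lands on river]
river: ρ → (2,7,-1)
river: ρ → (-1,7,2)
river: ρ → (2,5,-4)
river: ρ → (-4,3,3)
river: ρ → (3,3,-4)
ρ-cycle length = 6 (tail of 1 descent step not counted)

6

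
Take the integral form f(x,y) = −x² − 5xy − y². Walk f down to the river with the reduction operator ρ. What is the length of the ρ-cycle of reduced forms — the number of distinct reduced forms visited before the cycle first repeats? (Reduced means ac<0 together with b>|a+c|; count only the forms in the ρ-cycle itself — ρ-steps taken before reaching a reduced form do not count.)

D = 21, ⌊√D⌋ = 4
descent: ρ → (-1,3,3)  [lands on river]
river: ρ → (3,3,-1)
ρ-cycle length = 2 (tail of 1 descent step not counted)

2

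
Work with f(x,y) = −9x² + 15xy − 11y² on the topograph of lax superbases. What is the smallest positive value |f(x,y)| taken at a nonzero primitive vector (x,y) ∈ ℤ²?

translate: b→3 (≡-15 mod 18), so (9,-15,11)→(9,3,5)
flip: (9,3,5)→(5,-3,9)
reduced (well bottom): (5,-3,9) with a≤c, −a<b≤a
well minimum |f| = |-5| = 5 (negative-definite)

5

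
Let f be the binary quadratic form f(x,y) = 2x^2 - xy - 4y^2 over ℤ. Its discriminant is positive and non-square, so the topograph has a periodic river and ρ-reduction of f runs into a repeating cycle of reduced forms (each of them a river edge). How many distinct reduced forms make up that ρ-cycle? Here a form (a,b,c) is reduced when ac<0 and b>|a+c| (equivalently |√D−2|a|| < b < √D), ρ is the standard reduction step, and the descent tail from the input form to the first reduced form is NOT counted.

D = 33, ⌊√D⌋ = 5
descent: ρ → (-4,1,2)
descent: ρ → (2,3,-3)  [lands on river]
river: ρ → (-3,3,2)
river: ρ → (2,5,-1)
river: ρ → (-1,5,2)
ρ-cycle length = 4 (tail of 2 descent steps not counted)

4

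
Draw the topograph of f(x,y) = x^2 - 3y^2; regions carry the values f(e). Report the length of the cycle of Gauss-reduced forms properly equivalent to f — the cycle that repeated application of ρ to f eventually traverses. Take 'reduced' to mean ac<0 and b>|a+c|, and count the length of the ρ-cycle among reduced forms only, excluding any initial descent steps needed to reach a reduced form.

D = 12, ⌊√D⌋ = 3
descent: ρ → (-3,0,1)
descent: ρ → (1,2,-2)  [lands on river]
river: ρ → (-2,2,1)
ρ-cycle length = 2 (tail of 2 descent steps not counted)

2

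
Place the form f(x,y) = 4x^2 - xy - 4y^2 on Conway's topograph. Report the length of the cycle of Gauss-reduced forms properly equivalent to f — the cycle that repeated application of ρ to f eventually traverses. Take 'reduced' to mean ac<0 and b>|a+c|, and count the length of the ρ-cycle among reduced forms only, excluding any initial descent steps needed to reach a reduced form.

D = 65, ⌊√D⌋ = 8
descent: ρ → (-4,1,4)  [lands on river]
river: ρ → (4,7,-1)
river: ρ → (-1,7,4)
river: ρ → (4,1,-4)
river: ρ → (-4,7,1)
river: ρ → (1,7,-4)
ρ-cycle length = 6 (tail of 1 descent step not counted)

6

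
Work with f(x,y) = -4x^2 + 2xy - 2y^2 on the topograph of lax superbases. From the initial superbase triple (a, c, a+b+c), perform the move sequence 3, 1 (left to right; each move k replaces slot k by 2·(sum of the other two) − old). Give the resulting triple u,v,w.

start (-4,-2,-4) = (f(1,0),f(0,1),f(1,1))
replace slot 3: 2·((-4)+(-2)) − (-4) = -8 → (-4,-2,-8)
replace slot 1: 2·((-2)+(-8)) − (-4) = -16 → (-16,-2,-8)

-16,-2,-8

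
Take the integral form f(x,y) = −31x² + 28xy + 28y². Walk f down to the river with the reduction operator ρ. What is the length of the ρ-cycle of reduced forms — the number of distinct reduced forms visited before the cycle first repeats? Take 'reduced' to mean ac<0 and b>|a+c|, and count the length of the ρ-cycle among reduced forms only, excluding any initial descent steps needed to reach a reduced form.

D = 4256, ⌊√D⌋ = 65
river: ρ → (28,28,-31)
river: ρ → (-31,34,25)
river: ρ → (25,16,-40)
river: ρ → (-40,64,1)
river: ρ → (1,64,-40)
river: ρ → (-40,16,25)
river: ρ → (25,34,-31)
river: ρ → (-31,28,28)
ρ-cycle length = 8 (tail of 0 descent steps not counted)

8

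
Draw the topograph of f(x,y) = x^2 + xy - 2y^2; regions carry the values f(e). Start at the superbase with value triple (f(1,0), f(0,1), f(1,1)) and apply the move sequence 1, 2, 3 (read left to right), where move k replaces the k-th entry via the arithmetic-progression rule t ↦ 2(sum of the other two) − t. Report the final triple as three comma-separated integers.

start (1,-2,0) = (f(1,0),f(0,1),f(1,1))
replace slot 1: 2·((-2)+0) − 1 = -5 → (-5,-2,0)
replace slot 2: 2·((-5)+0) − (-2) = -8 → (-5,-8,0)
replace slot 3: 2·((-5)+(-8)) − 0 = -26 → (-5,-8,-26)

-5,-8,-26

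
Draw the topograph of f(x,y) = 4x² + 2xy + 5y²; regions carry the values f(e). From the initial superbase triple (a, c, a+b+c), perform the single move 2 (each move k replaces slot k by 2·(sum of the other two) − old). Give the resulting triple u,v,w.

start (4,5,11) = (f(1,0),f(0,1),f(1,1))
replace slot 2: 2·(4+11) − 5 = 25 → (4,25,11)

4,25,11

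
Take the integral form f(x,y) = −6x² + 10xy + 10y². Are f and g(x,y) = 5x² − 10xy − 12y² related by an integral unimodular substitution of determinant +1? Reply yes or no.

D₁ = 340, D₂ = 340
river cycle of f (length 6): (10, 10, -6), (-6, 14, 6), (6, 10, -10), (-10, 10, 6), (6, 14, -6), (-6, 10, 10)
river cycle of g (length 14): (-12, 10, 5), (5, 10, -12), (-12, 14, 3), (3, 16, -7), (-7, 12, 7), (7, 16, -3), (-3, 14, 12), (12, 10, -5), (-5, 10, 12), (12, 14, -3), … (4 more)
cycles differ ⇒ inequivalent

no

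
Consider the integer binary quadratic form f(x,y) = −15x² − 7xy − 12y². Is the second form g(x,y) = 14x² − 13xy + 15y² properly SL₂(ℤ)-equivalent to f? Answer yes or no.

D₁ = -671, D₂ = -671
f is negative-definite; reduce −f:
−f: flip: (15,7,12)→(12,-7,15)
−f: reduced (well bottom): (12,-7,15) with a≤c, −a<b≤a
flip sign back: reduced form of f is (-12,7,-15)
g: reduced (well bottom): (14,-13,15) with a≤c, −a<b≤a
reduced forms (-12, 7, -15) vs (14, -13, 15) ⇒ inequivalent

no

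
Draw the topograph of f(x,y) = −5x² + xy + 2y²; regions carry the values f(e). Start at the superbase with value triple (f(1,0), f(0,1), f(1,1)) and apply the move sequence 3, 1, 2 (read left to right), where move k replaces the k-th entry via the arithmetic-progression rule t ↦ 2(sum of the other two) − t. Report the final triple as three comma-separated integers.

start (-5,2,-2) = (f(1,0),f(0,1),f(1,1))
replace slot 3: 2·((-5)+2) − (-2) = -4 → (-5,2,-4)
replace slot 1: 2·(2+(-4)) − (-5) = 1 → (1,2,-4)
replace slot 2: 2·(1+(-4)) − 2 = -8 → (1,-8,-4)

1,-8,-4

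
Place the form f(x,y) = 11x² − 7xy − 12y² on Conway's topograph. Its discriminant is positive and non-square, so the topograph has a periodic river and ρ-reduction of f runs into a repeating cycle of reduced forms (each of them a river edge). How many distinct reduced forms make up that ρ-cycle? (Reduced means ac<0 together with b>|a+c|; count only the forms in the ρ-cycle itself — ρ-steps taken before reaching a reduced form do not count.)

D = 577, ⌊√D⌋ = 24
descent: ρ → (-12,7,11)  [lands on river]
river: ρ → (11,15,-8)
river: ρ → (-8,17,9)
river: ρ → (9,19,-6)
river: ρ → (-6,17,12)
river: ρ → (12,7,-11)
river: ρ → (-11,15,8)
river: ρ → (8,17,-9)
river: ρ → (-9,19,6)
river: ρ → (6,17,-12)
ρ-cycle length = 10 (tail of 1 descent step not counted)

10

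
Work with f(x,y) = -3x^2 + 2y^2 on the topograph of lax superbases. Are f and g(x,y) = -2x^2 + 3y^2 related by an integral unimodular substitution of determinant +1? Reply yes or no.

D₁ = 24, D₂ = 24
river cycle of f (length 2): (2, 4, -1), (-1, 4, 2)
river cycle of g (length 2): (-2, 4, 1), (1, 4, -2)
cycles differ ⇒ inequivalent

no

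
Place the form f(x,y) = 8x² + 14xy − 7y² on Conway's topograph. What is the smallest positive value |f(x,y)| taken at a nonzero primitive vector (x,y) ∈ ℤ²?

river: ρ → (-7,14,8)
river: ρ → (8,18,-3)
river: ρ → (-3,18,8)
river: ρ → (8,14,-7)
closes: descent 0, river 4
min |a| on river = 3

3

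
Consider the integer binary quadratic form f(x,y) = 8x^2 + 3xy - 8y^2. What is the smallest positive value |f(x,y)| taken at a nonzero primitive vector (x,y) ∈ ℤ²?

river: ρ → (-8,13,3)
river: ρ → (3,11,-12)
river: ρ → (-12,13,2)
river: ρ → (2,15,-5)
river: ρ → (-5,15,2)
river: ρ → (2,13,-12)
river: ρ → (-12,11,3)
river: ρ → (3,13,-8)
river: ρ → (-8,3,8)
river: ρ → (8,13,-3)
river: ρ → (-3,11,12)
river: ρ → (12,13,-2)
river: ρ → (-2,15,5)
river: ρ → (5,15,-2)
river: ρ → (-2,13,12)
river: ρ → (12,11,-3)
river: ρ → (-3,13,8)
river: ρ → (8,3,-8)
closes: descent 0, river 18
min |a| on river = 2

2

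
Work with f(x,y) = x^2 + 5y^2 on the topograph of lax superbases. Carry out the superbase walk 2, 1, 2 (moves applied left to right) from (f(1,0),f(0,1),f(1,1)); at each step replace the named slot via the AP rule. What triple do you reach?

start (1,5,6) = (f(1,0),f(0,1),f(1,1))
replace slot 2: 2·(1+6) − 5 = 9 → (1,9,6)
replace slot 1: 2·(9+6) − 1 = 29 → (29,9,6)
replace slot 2: 2·(29+6) − 9 = 61 → (29,61,6)

29,61,6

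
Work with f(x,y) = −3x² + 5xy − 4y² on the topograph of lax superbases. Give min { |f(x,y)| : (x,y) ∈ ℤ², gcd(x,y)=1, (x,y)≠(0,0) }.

translate: b→1 (≡-5 mod 6), so (3,-5,4)→(3,1,2)
flip: (3,1,2)→(2,-1,3)
reduced (well bottom): (2,-1,3) with a≤c, −a<b≤a
well minimum |f| = |-2| = 2 (negative-definite)

2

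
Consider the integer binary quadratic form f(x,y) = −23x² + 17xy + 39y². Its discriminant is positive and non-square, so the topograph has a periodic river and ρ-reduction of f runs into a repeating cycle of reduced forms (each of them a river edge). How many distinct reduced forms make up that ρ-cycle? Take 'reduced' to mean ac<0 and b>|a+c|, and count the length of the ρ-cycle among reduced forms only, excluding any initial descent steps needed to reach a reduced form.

D = 3877, ⌊√D⌋ = 62
river: ρ → (39,61,-1)
river: ρ → (-1,61,39)
river: ρ → (39,17,-23)
river: ρ → (-23,29,33)
river: ρ → (33,37,-19)
river: ρ → (-19,39,31)
river: ρ → (31,23,-27)
river: ρ → (-27,31,27)
river: ρ → (27,23,-31)
river: ρ → (-31,39,19)
river: ρ → (19,37,-33)
river: ρ → (-33,29,23)
river: ρ → (23,17,-39)
river: ρ → (-39,61,1)
river: ρ → (1,61,-39)
river: ρ → (-39,17,23)
river: ρ → (23,29,-33)
river: ρ → (-33,37,19)
river: ρ → (19,39,-31)
river: ρ → (-31,23,27)
river: ρ → (27,31,-27)
river: ρ → (-27,23,31)
river: ρ → (31,39,-19)
river: ρ → (-19,37,33)
river: ρ → (33,29,-23)
river: ρ → (-23,17,39)
ρ-cycle length = 26 (tail of 0 descent steps not counted)

26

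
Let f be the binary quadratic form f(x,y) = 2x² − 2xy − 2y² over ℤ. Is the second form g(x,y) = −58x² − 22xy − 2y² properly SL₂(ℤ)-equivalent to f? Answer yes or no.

D₁ = 20, D₂ = 20
river cycle of f (length 2): (-2, 2, 2), (2, 2, -2)
river cycle of g (length 2): (-2, 2, 2), (2, 2, -2)
cycles coincide ⇒ equivalent

yes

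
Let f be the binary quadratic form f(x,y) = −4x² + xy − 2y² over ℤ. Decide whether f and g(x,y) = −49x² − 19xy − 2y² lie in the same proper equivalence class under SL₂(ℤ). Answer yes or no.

D₁ = -31, D₂ = -31
f is negative-definite; reduce −f:
−f: flip: (4,-1,2)→(2,1,4)
−f: reduced (well bottom): (2,1,4) with a≤c, −a<b≤a
flip sign back: reduced form of f is (-2,-1,-4)
g is negative-definite; reduce −g:
−g: flip: (49,19,2)→(2,-19,49)
−g: translate: b→1 (≡-19 mod 4), so (2,-19,49)→(2,1,4)
−g: reduced (well bottom): (2,1,4) with a≤c, −a<b≤a
flip sign back: reduced form of g is (-2,-1,-4)
reduced forms (-2, -1, -4) vs (-2, -1, -4) ⇒ equivalent

yes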